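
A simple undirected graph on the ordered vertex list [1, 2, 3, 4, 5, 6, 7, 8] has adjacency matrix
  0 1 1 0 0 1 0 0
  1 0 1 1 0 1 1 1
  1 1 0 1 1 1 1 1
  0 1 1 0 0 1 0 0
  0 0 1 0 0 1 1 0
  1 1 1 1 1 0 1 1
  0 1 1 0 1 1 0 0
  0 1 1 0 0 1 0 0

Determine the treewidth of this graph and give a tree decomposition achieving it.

The largest bag has 4 vertices, giving width 3; this decomposition certifies tw(G) ≤ 3. For the lower bound, the 4 vertices {2, 3, 6, 8} are pairwise adjacent, and any tree decomposition puts a clique entirely inside one bag — forcing width ≥ 3. Therefore the treewidth is 3.

Treewidth 3.
Bags: B1 = {2, 3, 6, 7}  B2 = {2, 3, 6, 8}  B3 = {2, 3, 4, 6}  B4 = {3, 5, 6, 7}  B5 = {1, 2, 3, 6}
Tree: B1–B2, B2–B3, B1–B4, B3–B5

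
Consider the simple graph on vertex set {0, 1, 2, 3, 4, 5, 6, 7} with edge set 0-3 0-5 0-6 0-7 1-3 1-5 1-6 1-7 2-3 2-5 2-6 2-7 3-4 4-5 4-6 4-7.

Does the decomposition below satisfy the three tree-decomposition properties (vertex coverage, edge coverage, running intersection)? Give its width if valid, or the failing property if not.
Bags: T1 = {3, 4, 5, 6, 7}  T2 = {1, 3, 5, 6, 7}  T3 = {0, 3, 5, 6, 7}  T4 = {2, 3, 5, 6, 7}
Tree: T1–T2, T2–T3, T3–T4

Yes; width 4.

Every vertex of G appears in some bag (union = {0, 1, 2, 3, 4, 5, 6, 7}); every edge is covered by a bag; and for each vertex v the set of bags containing v is connected in the bag tree. The decomposition is therefore valid. The largest bag has 5 vertices, so the width is 4.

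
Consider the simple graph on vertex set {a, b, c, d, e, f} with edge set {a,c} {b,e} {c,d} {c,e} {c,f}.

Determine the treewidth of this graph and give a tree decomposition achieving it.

Each bag holds 2 vertices, so the decomposition has width 1, which upper-bounds the treewidth. Any graph with an edge has treewidth ≥ 1, and G has the edge a–c. Combining the bounds, tw(G) = 1.

Treewidth 1.
One such decomposition:
Bags: B1 = {a, c}  B2 = {c, e}  B3 = {c, f}  B4 = {c, d}  B5 = {b, e}
Tree: B1–B2, B2–B3, B3–B4, B2–B5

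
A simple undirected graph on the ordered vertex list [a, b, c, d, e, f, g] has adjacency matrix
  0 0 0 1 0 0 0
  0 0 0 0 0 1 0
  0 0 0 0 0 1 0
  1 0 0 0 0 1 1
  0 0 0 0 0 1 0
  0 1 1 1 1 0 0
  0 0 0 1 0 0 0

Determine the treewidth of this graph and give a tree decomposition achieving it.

Every bag has size at most 2, so the width is 2 − 1 = 1 and tw(G) ≤ 1. Any graph with an edge has treewidth ≥ 1, and G has the edge e–f. Combining the bounds, tw(G) = 1.

Treewidth 1.
One optimal decomposition is:
Bags: B1 = {e, f}  B2 = {b, f}  B3 = {c, f}  B4 = {d, f}  B5 = {a, d}  B6 = {d, g}
Tree: B1–B2, B1–B3, B3–B4, B4–B5, B5–B6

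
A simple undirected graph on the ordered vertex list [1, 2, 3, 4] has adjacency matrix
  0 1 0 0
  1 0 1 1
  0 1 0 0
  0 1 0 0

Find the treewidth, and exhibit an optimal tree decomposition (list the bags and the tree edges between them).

Treewidth 1.
One optimal decomposition is:
Bags: B1 = {1, 2}  B2 = {2, 4}  B3 = {2, 3}
Tree: B1–B2, B1–B3

The largest bag has 2 vertices, giving width 1; this decomposition certifies tw(G) ≤ 1. Since G has at least one edge (e.g. 1–2), it is not an edgeless graph, so tw(G) ≥ 1. Combining the bounds, tw(G) = 1.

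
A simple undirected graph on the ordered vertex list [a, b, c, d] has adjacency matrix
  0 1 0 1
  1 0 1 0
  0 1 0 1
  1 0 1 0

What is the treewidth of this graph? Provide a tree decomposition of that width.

Treewidth 2.
One such decomposition:
Bags: B1 = {a, c, d}  B2 = {a, b, c}
Tree: B1–B2

Each bag holds 3 vertices, so the decomposition has width 2, which upper-bounds the treewidth. For the lower bound, G contains the cycle c–d–a–b–c, so G is not a forest; only forests have treewidth ≤ 1, hence tw(G) ≥ 2. Hence tw(G) = 2 exactly.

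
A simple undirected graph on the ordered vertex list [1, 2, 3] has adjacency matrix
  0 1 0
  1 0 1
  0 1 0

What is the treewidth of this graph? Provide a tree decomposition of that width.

Every bag has size at most 2, so the width is 2 − 1 = 1 and tw(G) ≤ 1. G has an edge, so its treewidth is at least 1. Hence tw(G) = 1 exactly.

Treewidth 1.
Bags: B1 = {1, 2}  B2 = {2, 3}
Tree: B1–B2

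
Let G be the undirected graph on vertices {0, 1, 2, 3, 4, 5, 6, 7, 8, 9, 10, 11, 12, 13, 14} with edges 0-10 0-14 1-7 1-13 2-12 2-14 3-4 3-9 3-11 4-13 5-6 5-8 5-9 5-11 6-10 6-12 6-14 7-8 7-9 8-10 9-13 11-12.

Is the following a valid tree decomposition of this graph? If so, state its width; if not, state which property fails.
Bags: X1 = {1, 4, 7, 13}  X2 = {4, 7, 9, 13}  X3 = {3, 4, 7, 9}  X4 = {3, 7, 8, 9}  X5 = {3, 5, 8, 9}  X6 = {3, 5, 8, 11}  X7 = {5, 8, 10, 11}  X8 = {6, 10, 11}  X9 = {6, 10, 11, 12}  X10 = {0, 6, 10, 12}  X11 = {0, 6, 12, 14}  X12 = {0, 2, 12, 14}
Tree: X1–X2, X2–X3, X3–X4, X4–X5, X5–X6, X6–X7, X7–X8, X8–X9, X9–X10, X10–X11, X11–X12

No — edge (5,6) lies in no bag.

A tree decomposition must satisfy three properties: every vertex lies in some bag; for every edge, both endpoints lie together in some bag; and for every vertex, the bags containing it form a connected subtree. Here edge (5,6) lies in no bag, so the decomposition is invalid.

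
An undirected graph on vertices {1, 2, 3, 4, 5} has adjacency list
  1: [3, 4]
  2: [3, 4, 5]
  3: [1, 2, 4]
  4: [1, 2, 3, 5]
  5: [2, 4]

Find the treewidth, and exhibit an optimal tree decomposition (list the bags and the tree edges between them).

Each bag holds 3 vertices, so the decomposition has width 2, which upper-bounds the treewidth. Conversely, {1, 3, 4} is a clique of size 3, and the vertices of any clique must share a bag in every tree decomposition; so some bag has ≥ 3 vertices and tw(G) ≥ 2. Therefore the treewidth is 2.

Treewidth 2.
Bags: B1 = {2, 3, 4}  B2 = {1, 3, 4}  B3 = {2, 4, 5}
Tree: B1–B2, B1–B3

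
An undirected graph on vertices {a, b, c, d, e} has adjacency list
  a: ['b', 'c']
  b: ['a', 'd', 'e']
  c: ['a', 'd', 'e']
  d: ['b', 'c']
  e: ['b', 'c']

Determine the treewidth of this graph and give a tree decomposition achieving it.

Treewidth 2.
One optimal decomposition is:
Bags: B1 = {a, b, c}  B2 = {b, c, d}  B3 = {b, c, e}
Tree: B1–B2, B2–B3

Every bag has size at most 3, so the width is 3 − 1 = 2 and tw(G) ≤ 2. For the lower bound, G contains the cycle b–a–c–d–b, so G is not a forest; only forests have treewidth ≤ 1, hence tw(G) ≥ 2. Hence tw(G) = 2 exactly.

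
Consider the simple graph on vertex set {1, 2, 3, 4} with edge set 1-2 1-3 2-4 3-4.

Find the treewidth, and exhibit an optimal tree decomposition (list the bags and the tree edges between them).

The largest bag has 3 vertices, giving width 2; this decomposition certifies tw(G) ≤ 2. Since 2–4–3–1–2 is a cycle in G, G is not acyclic. Forests are exactly the graphs of treewidth ≤ 1, so tw(G) ≥ 2. Hence tw(G) = 2 exactly.

Treewidth 2.
One optimal decomposition is:
Bags: B1 = {2, 3, 4}  B2 = {1, 2, 3}
Tree: B1–B2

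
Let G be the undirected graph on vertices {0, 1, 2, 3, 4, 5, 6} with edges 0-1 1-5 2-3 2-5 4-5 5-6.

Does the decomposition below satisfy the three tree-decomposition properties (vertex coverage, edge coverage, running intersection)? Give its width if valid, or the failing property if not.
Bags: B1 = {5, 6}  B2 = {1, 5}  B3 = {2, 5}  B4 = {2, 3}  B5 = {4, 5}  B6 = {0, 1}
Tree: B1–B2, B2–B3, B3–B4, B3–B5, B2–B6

Every vertex of G appears in some bag (union = {0, 1, 2, 3, 4, 5, 6}); every edge is covered by a bag; and for each vertex v the set of bags containing v is connected in the bag tree. The decomposition is therefore valid. The largest bag has 2 vertices, so the width is 1.

Yes; width 1.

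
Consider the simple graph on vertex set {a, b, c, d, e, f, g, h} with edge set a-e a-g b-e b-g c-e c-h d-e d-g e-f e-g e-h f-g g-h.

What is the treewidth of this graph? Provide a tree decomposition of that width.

Every bag has size at most 3, so the width is 3 − 1 = 2 and tw(G) ≤ 2. On the other hand G contains the 3-clique {d, e, g}. A clique must lie in a single bag of any decomposition, so no decomposition can have width below 2. Combining the bounds, tw(G) = 2.

Treewidth 2.
Bags: B1 = {e, g, h}  B2 = {a, e, g}  B3 = {b, e, g}  B4 = {e, f, g}  B5 = {d, e, g}  B6 = {c, e, h}
Tree: B1–B2, B2–B3, B1–B4, B3–B5, B1–B6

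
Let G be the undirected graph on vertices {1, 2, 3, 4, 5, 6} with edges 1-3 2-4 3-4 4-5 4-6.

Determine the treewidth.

A width-1 tree decomposition is:
Bags: B1 = {4, 5}  B2 = {2, 4}  B3 = {3, 4}  B4 = {4, 6}  B5 = {1, 3}
Tree: B1–B2, B2–B3, B1–B4, B3–B5
Each bag holds 2 vertices, so the decomposition has width 1, which upper-bounds the treewidth. Any graph with an edge has treewidth ≥ 1, and G has the edge 4–5. The upper and lower bounds meet at 1, so that is the treewidth.

1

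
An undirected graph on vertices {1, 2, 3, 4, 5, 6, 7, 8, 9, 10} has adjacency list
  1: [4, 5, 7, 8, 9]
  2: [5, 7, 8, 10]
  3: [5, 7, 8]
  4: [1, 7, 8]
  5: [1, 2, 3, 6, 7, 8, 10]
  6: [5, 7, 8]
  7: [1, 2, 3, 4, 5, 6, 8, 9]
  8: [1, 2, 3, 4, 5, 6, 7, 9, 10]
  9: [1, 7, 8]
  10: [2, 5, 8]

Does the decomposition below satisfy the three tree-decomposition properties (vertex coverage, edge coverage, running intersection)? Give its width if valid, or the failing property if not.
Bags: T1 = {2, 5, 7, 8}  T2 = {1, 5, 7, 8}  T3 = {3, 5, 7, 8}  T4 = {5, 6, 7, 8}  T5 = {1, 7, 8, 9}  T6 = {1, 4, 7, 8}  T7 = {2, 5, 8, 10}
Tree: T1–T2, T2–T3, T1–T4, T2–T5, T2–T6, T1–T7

Every vertex of G appears in some bag (union = {1, 2, 3, 4, 5, 6, 7, 8, 9, 10}); every edge is covered by a bag; and for each vertex v the set of bags containing v is connected in the bag tree. The decomposition is therefore valid. The largest bag has 4 vertices, so the width is 3.

Yes; width 3.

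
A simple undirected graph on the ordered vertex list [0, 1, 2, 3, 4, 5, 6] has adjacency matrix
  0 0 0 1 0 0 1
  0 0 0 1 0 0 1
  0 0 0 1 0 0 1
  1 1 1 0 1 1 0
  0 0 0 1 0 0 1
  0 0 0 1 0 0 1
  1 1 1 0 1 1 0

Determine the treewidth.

A width-2 tree decomposition is:
Bags: B1 = {3, 4, 6}  B2 = {1, 3, 6}  B3 = {2, 3, 6}  B4 = {3, 5, 6}  B5 = {0, 3, 6}
Tree: B1–B2, B2–B3, B3–B4, B4–B5
The largest bag has 3 vertices, giving width 2; this decomposition certifies tw(G) ≤ 2. The edges 3–4–6–1–3 form a cycle, so G is not a tree and its treewidth is at least 2. The upper and lower bounds meet at 2, so that is the treewidth.

2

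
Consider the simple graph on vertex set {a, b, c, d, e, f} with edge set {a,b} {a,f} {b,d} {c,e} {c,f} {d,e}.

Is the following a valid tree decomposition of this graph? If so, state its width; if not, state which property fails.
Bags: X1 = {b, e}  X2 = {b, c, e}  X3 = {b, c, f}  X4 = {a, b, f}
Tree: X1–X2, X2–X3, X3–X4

A tree decomposition must satisfy three properties: every vertex lies in some bag; for every edge, both endpoints lie together in some bag; and for every vertex, the bags containing it form a connected subtree. Here vertex d appears in no bag, so the decomposition is invalid.

No — vertex d appears in no bag.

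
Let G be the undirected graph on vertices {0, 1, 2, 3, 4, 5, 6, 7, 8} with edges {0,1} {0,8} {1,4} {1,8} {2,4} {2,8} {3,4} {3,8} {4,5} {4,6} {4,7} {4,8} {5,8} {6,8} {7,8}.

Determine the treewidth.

2

A width-2 tree decomposition is:
Bags: B1 = {1, 4, 8}  B2 = {2, 4, 8}  B3 = {4, 5, 8}  B4 = {3, 4, 8}  B5 = {4, 7, 8}  B6 = {0, 1, 8}  B7 = {4, 6, 8}
Tree: B1–B2, B2–B3, B3–B4, B4–B5, B1–B6, B5–B7
The largest bag has 3 vertices, giving width 2; this decomposition certifies tw(G) ≤ 2. On the other hand G contains the 3-clique {0, 1, 8}. A clique must lie in a single bag of any decomposition, so no decomposition can have width below 2. Therefore the treewidth is 2.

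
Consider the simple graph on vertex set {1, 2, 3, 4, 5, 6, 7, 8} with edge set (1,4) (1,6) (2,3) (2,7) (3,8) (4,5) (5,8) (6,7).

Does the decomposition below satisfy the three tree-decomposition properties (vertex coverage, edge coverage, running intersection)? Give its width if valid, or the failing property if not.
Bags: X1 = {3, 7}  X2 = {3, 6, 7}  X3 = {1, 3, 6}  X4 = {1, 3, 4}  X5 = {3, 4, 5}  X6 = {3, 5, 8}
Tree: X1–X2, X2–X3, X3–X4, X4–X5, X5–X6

No — vertex 2 appears in no bag.

A tree decomposition must satisfy three properties: every vertex lies in some bag; for every edge, both endpoints lie together in some bag; and for every vertex, the bags containing it form a connected subtree. Here vertex 2 appears in no bag, so the decomposition is invalid.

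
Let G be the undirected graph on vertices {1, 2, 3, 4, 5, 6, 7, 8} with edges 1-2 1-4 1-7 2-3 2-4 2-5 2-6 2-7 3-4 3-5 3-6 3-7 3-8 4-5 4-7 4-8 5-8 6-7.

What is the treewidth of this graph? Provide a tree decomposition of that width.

Treewidth 3.
One optimal decomposition is:
Bags: B1 = {2, 3, 4, 7}  B2 = {2, 3, 4, 5}  B3 = {2, 3, 6, 7}  B4 = {3, 4, 5, 8}  B5 = {1, 2, 4, 7}
Tree: B1–B2, B1–B3, B2–B4, B1–B5

Each bag holds 4 vertices, so the decomposition has width 3, which upper-bounds the treewidth. On the other hand G contains the 4-clique {3, 4, 5, 8}. A clique must lie in a single bag of any decomposition, so no decomposition can have width below 3. Therefore the treewidth is 3.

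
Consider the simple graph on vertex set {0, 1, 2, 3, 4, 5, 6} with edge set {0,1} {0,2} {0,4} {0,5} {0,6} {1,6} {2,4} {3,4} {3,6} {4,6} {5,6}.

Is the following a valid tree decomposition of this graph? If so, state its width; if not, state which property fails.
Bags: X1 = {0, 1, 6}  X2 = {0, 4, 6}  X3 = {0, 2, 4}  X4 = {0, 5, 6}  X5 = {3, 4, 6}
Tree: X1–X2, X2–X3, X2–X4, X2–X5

Checking the three conditions: (i) the bags cover all of {0, 1, 2, 3, 4, 5, 6}; (ii) for each edge, some bag contains both endpoints; (iii) the bags containing any fixed vertex form a subtree. All hold, so the decomposition is valid with width 3 − 1 = 2.

Yes; width 2.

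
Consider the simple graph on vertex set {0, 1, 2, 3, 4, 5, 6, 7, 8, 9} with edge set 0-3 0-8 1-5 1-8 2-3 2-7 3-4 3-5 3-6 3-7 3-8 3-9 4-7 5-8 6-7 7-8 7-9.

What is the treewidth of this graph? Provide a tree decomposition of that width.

Every bag has size at most 3, so the width is 3 − 1 = 2 and tw(G) ≤ 2. On the other hand G contains the 3-clique {1, 5, 8}. A clique must lie in a single bag of any decomposition, so no decomposition can have width below 2. Therefore the treewidth is 2.

Treewidth 2.
One such decomposition:
Bags: B1 = {2, 3, 7}  B2 = {3, 7, 9}  B3 = {3, 7, 8}  B4 = {3, 5, 8}  B5 = {1, 5, 8}  B6 = {3, 6, 7}  B7 = {3, 4, 7}  B8 = {0, 3, 8}
Tree: B1–B2, B1–B3, B3–B4, B4–B5, B1–B6, B3–B7, B4–B8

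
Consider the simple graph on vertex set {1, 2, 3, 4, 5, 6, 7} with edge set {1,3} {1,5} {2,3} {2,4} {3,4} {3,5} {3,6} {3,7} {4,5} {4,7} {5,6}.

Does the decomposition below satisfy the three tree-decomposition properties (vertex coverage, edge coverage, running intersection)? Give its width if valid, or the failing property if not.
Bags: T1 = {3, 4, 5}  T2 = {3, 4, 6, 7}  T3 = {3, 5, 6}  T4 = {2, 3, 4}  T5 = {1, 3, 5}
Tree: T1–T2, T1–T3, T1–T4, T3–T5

No — bags containing vertex 6 are not connected in the tree.

A tree decomposition must satisfy three properties: every vertex lies in some bag; for every edge, both endpoints lie together in some bag; and for every vertex, the bags containing it form a connected subtree. Here bags containing vertex 6 are not connected in the tree, so the decomposition is invalid.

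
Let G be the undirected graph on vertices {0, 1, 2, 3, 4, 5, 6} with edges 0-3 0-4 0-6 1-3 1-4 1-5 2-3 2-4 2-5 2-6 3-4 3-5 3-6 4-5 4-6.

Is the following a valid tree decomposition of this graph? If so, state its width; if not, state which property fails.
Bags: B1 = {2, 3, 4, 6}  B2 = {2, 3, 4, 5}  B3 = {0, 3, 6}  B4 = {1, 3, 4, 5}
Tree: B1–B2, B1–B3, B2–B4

A tree decomposition must satisfy three properties: every vertex lies in some bag; for every edge, both endpoints lie together in some bag; and for every vertex, the bags containing it form a connected subtree. Here edge (4,0) lies in no bag, so the decomposition is invalid.

No — edge (4,0) lies in no bag.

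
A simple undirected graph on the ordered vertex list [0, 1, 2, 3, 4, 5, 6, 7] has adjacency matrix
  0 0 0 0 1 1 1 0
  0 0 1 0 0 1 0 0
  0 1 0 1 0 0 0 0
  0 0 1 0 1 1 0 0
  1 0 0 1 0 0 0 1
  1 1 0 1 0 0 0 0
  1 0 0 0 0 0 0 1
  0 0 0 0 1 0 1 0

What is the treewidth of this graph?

A width-2 tree decomposition is:
Bags: B1 = {4, 6, 7}  B2 = {0, 4, 6}  B3 = {0, 3, 4}  B4 = {0, 3, 5}  B5 = {2, 3, 5}  B6 = {1, 2, 5}
Tree: B1–B2, B2–B3, B3–B4, B4–B5, B5–B6
Every bag has size at most 3, so the width is 3 − 1 = 2 and tw(G) ≤ 2. For the lower bound, G contains the cycle 7–6–0–4–7, so G is not a forest; only forests have treewidth ≤ 1, hence tw(G) ≥ 2. Hence tw(G) = 2 exactly.

2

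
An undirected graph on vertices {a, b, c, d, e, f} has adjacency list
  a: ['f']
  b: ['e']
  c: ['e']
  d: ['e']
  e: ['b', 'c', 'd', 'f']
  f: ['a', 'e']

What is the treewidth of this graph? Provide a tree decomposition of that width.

Each bag holds 2 vertices, so the decomposition has width 1, which upper-bounds the treewidth. G has an edge, so its treewidth is at least 1. The upper and lower bounds meet at 1, so that is the treewidth.

Treewidth 1.
One such decomposition:
Bags: B1 = {e, f}  B2 = {d, e}  B3 = {a, f}  B4 = {c, e}  B5 = {b, e}
Tree: B1–B2, B1–B3, B2–B4, B4–B5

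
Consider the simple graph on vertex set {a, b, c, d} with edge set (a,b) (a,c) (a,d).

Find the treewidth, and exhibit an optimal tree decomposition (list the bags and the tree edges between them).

Each bag holds 2 vertices, so the decomposition has width 1, which upper-bounds the treewidth. G has an edge, so its treewidth is at least 1. Hence tw(G) = 1 exactly.

Treewidth 1.
Bags: B1 = {a, d}  B2 = {a, c}  B3 = {a, b}
Tree: B1–B2, B2–B3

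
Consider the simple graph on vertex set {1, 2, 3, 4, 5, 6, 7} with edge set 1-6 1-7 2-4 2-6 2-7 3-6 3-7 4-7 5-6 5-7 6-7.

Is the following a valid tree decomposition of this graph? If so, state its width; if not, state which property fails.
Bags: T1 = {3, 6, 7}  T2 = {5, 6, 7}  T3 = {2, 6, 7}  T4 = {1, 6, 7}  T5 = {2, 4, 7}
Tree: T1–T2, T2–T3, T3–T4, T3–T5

Every vertex of G appears in some bag (union = {1, 2, 3, 4, 5, 6, 7}); every edge is covered by a bag; and for each vertex v the set of bags containing v is connected in the bag tree. The decomposition is therefore valid. The largest bag has 3 vertices, so the width is 2.

Yes; width 2.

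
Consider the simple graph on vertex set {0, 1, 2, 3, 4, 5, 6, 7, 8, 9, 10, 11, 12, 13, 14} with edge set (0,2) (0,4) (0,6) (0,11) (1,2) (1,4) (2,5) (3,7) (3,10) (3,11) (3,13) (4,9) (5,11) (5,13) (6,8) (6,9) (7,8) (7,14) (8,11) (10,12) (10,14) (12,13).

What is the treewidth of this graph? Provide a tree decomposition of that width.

Treewidth 3.
One such decomposition:
Bags: B1 = {7, 10, 12, 14}  B2 = {3, 7, 10, 12}  B3 = {3, 7, 12, 13}  B4 = {3, 7, 8, 13}  B5 = {3, 8, 11, 13}  B6 = {5, 8, 11, 13}  B7 = {5, 6, 8, 11}  B8 = {0, 5, 6, 11}  B9 = {0, 2, 5, 6}  B10 = {0, 2, 6, 9}  B11 = {0, 2, 4, 9}  B12 = {1, 2, 4, 9}
Tree: B1–B2, B2–B3, B3–B4, B4–B5, B5–B6, B6–B7, B7–B8, B8–B9, B9–B10, B10–B11, B11–B12

The largest bag has 4 vertices, giving width 3; this decomposition certifies tw(G) ≤ 3. For the lower bound: the 4 vertex sets {10,12,14}, {7}, {3}, {5,8,11,13} are disjoint, each induces a connected subgraph, and every pair is joined by at least one edge of G. Contracting each set to a single vertex therefore yields K_{4} as a minor, and since treewidth is minor-monotone, tw(G) ≥ tw(K_{4}) = 3. Combining the bounds, tw(G) = 3.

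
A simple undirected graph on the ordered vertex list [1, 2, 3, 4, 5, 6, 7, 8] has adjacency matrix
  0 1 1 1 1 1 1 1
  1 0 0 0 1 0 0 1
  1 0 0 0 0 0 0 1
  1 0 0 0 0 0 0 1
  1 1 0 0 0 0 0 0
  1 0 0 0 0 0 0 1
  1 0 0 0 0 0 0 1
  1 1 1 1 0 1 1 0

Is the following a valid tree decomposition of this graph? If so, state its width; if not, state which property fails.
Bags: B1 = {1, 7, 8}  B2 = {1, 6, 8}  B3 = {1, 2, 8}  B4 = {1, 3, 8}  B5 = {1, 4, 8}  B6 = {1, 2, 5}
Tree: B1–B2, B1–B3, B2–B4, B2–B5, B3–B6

Yes; width 2.

Checking the three conditions: (i) the bags cover all of {1, 2, 3, 4, 5, 6, 7, 8}; (ii) for each edge, some bag contains both endpoints; (iii) the bags containing any fixed vertex form a subtree. All hold, so the decomposition is valid with width 3 − 1 = 2.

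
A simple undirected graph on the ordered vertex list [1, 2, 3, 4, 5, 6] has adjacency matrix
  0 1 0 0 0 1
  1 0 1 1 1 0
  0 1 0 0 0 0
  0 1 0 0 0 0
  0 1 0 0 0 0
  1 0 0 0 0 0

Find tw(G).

A width-1 tree decomposition is:
Bags: B1 = {1, 2}  B2 = {2, 5}  B3 = {2, 3}  B4 = {2, 4}  B5 = {1, 6}
Tree: B1–B2, B1–B3, B2–B4, B1–B5
Every bag has size at most 2, so the width is 2 − 1 = 1 and tw(G) ≤ 1. Since G has at least one edge (e.g. 1–2), it is not an edgeless graph, so tw(G) ≥ 1. Combining the bounds, tw(G) = 1.

1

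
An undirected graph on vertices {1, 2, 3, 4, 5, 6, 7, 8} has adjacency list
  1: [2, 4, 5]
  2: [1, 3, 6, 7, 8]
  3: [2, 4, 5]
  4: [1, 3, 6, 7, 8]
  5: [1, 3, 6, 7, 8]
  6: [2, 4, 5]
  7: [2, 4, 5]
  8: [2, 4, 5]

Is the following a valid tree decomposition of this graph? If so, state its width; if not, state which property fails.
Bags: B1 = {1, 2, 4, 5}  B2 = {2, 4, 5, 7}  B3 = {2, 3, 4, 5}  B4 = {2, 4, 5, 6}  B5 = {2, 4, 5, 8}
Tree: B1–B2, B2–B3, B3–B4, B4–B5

Checking the three conditions: (i) the bags cover all of {1, 2, 3, 4, 5, 6, 7, 8}; (ii) for each edge, some bag contains both endpoints; (iii) the bags containing any fixed vertex form a subtree. All hold, so the decomposition is valid with width 4 − 1 = 3.

Yes; width 3.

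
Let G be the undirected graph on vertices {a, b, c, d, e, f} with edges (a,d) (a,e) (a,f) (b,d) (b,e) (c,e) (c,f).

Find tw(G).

2

A width-2 tree decomposition is:
Bags: B1 = {a, c, f}  B2 = {a, c, e}  B3 = {a, d, e}  B4 = {b, d, e}
Tree: B1–B2, B2–B3, B3–B4
Each bag holds 3 vertices, so the decomposition has width 2, which upper-bounds the treewidth. For the lower bound, G contains the cycle f–c–e–a–f, so G is not a forest; only forests have treewidth ≤ 1, hence tw(G) ≥ 2. Therefore the treewidth is 2.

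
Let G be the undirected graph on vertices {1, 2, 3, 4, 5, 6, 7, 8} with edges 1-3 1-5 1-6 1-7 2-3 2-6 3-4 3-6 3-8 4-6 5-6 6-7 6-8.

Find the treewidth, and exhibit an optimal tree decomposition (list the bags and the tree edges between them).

The largest bag has 3 vertices, giving width 2; this decomposition certifies tw(G) ≤ 2. Conversely, {3, 6, 8} is a clique of size 3, and the vertices of any clique must share a bag in every tree decomposition; so some bag has ≥ 3 vertices and tw(G) ≥ 2. The upper and lower bounds meet at 2, so that is the treewidth.

Treewidth 2.
One such decomposition:
Bags: B1 = {1, 3, 6}  B2 = {2, 3, 6}  B3 = {1, 5, 6}  B4 = {1, 6, 7}  B5 = {3, 6, 8}  B6 = {3, 4, 6}
Tree: B1–B2, B1–B3, B3–B4, B2–B5, B2–B6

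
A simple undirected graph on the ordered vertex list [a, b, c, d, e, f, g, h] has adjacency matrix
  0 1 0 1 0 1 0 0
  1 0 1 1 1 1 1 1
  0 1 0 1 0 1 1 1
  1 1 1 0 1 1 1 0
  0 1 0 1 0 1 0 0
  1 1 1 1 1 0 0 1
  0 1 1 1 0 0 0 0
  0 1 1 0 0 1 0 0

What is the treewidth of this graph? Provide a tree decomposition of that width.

Treewidth 3.
One optimal decomposition is:
Bags: B1 = {b, c, d, f}  B2 = {b, d, e, f}  B3 = {b, c, d, g}  B4 = {b, c, f, h}  B5 = {a, b, d, f}
Tree: B1–B2, B1–B3, B1–B4, B1–B5

Each bag holds 4 vertices, so the decomposition has width 3, which upper-bounds the treewidth. Conversely, {b, c, d, g} is a clique of size 4, and the vertices of any clique must share a bag in every tree decomposition; so some bag has ≥ 4 vertices and tw(G) ≥ 3. The upper and lower bounds meet at 3, so that is the treewidth.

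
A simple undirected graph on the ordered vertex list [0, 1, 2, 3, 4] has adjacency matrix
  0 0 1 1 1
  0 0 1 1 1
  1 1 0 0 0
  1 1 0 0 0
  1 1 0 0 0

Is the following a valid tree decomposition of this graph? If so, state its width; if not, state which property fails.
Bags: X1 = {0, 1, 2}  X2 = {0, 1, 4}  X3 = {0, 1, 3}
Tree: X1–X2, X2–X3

Checking the three conditions: (i) the bags cover all of {0, 1, 2, 3, 4}; (ii) for each edge, some bag contains both endpoints; (iii) the bags containing any fixed vertex form a subtree. All hold, so the decomposition is valid with width 3 − 1 = 2.

Yes; width 2.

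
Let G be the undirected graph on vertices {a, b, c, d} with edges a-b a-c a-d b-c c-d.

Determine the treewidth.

A width-2 tree decomposition is:
Bags: B1 = {a, b, c}  B2 = {a, c, d}
Tree: B1–B2
The largest bag has 3 vertices, giving width 2; this decomposition certifies tw(G) ≤ 2. Conversely, {a, c, d} is a clique of size 3, and the vertices of any clique must share a bag in every tree decomposition; so some bag has ≥ 3 vertices and tw(G) ≥ 2. Hence tw(G) = 2 exactly.

2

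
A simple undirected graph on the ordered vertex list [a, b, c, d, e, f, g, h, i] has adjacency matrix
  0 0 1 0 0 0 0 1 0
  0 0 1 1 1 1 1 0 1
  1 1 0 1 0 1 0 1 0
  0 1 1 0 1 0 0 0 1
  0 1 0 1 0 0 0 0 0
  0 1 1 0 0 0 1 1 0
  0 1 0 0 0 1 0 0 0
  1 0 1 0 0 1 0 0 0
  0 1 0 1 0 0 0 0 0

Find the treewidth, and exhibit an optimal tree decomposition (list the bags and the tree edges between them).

Treewidth 2.
One optimal decomposition is:
Bags: B1 = {b, f, g}  B2 = {b, c, f}  B3 = {c, f, h}  B4 = {b, c, d}  B5 = {b, d, e}  B6 = {a, c, h}  B7 = {b, d, i}
Tree: B1–B2, B2–B3, B2–B4, B4–B5, B3–B6, B4–B7

Every bag has size at most 3, so the width is 3 − 1 = 2 and tw(G) ≤ 2. For the lower bound, the 3 vertices {c, f, h} are pairwise adjacent, and any tree decomposition puts a clique entirely inside one bag — forcing width ≥ 2. The upper and lower bounds meet at 2, so that is the treewidth.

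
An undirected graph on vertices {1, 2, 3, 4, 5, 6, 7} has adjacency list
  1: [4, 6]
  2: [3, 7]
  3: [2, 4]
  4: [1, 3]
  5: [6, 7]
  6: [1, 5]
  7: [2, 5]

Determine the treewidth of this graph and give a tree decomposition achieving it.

Each bag holds 3 vertices, so the decomposition has width 2, which upper-bounds the treewidth. For the lower bound, G contains the cycle 4–3–2–7–5–6–1–4, so G is not a forest; only forests have treewidth ≤ 1, hence tw(G) ≥ 2. Hence tw(G) = 2 exactly.

Treewidth 2.
Bags: B1 = {2, 3, 4}  B2 = {2, 4, 7}  B3 = {4, 5, 7}  B4 = {4, 5, 6}  B5 = {1, 4, 6}
Tree: B1–B2, B2–B3, B3–B4, B4–B5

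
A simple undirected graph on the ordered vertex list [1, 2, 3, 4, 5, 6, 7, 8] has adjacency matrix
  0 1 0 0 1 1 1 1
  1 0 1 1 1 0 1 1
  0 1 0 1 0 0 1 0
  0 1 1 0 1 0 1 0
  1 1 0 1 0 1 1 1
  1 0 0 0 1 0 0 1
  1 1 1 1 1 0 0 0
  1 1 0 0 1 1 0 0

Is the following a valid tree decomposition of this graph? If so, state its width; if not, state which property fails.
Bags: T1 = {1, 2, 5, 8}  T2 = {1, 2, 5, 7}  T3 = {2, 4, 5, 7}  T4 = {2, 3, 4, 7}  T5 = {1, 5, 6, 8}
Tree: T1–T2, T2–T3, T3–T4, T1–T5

Every vertex of G appears in some bag (union = {1, 2, 3, 4, 5, 6, 7, 8}); every edge is covered by a bag; and for each vertex v the set of bags containing v is connected in the bag tree. The decomposition is therefore valid. The largest bag has 4 vertices, so the width is 3.

Yes; width 3.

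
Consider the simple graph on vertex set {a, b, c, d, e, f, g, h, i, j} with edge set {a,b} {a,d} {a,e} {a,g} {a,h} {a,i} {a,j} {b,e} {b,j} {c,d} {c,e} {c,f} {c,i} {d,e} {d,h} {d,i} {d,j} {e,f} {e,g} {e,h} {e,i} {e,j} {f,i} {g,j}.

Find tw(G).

3

A width-3 tree decomposition is:
Bags: B1 = {a, d, e, j}  B2 = {a, d, e, i}  B3 = {a, b, e, j}  B4 = {a, d, e, h}  B5 = {a, e, g, j}  B6 = {c, d, e, i}  B7 = {c, e, f, i}
Tree: B1–B2, B1–B3, B1–B4, B1–B5, B2–B6, B6–B7
Every bag has size at most 4, so the width is 4 − 1 = 3 and tw(G) ≤ 3. For the lower bound, the 4 vertices {a, d, e, j} are pairwise adjacent, and any tree decomposition puts a clique entirely inside one bag — forcing width ≥ 3. Therefore the treewidth is 3.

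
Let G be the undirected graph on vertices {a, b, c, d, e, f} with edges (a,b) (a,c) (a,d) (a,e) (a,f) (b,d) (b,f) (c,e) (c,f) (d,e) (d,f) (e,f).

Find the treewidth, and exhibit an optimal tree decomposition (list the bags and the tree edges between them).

Every bag has size at most 4, so the width is 4 − 1 = 3 and tw(G) ≤ 3. Conversely, {a, d, e, f} is a clique of size 4, and the vertices of any clique must share a bag in every tree decomposition; so some bag has ≥ 4 vertices and tw(G) ≥ 3. The upper and lower bounds meet at 3, so that is the treewidth.

Treewidth 3.
Bags: B1 = {a, c, e, f}  B2 = {a, d, e, f}  B3 = {a, b, d, f}
Tree: B1–B2, B2–B3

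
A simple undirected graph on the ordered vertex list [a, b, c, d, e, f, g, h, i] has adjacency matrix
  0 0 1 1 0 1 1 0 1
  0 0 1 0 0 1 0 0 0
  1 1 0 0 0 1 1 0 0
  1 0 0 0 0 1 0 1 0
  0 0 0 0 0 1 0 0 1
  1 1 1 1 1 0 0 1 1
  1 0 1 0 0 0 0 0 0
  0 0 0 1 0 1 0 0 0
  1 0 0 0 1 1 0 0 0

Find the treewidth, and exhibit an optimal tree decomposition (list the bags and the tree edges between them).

Treewidth 2.
One such decomposition:
Bags: B1 = {a, f, i}  B2 = {a, c, f}  B3 = {a, d, f}  B4 = {a, c, g}  B5 = {b, c, f}  B6 = {e, f, i}  B7 = {d, f, h}
Tree: B1–B2, B2–B3, B2–B4, B2–B5, B1–B6, B3–B7

Every bag has size at most 3, so the width is 3 − 1 = 2 and tw(G) ≤ 2. Conversely, {a, c, g} is a clique of size 3, and the vertices of any clique must share a bag in every tree decomposition; so some bag has ≥ 3 vertices and tw(G) ≥ 2. Combining the bounds, tw(G) = 2.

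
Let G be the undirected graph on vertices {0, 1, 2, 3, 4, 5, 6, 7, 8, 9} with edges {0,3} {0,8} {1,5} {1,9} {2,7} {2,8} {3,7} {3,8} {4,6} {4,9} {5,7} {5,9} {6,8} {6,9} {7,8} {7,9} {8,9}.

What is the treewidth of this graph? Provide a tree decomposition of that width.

Each bag holds 3 vertices, so the decomposition has width 2, which upper-bounds the treewidth. For the lower bound, the 3 vertices {0, 3, 8} are pairwise adjacent, and any tree decomposition puts a clique entirely inside one bag — forcing width ≥ 2. Therefore the treewidth is 2.

Treewidth 2.
Bags: B1 = {2, 7, 8}  B2 = {7, 8, 9}  B3 = {6, 8, 9}  B4 = {5, 7, 9}  B5 = {3, 7, 8}  B6 = {1, 5, 9}  B7 = {0, 3, 8}  B8 = {4, 6, 9}
Tree: B1–B2, B2–B3, B2–B4, B1–B5, B4–B6, B5–B7, B3–B8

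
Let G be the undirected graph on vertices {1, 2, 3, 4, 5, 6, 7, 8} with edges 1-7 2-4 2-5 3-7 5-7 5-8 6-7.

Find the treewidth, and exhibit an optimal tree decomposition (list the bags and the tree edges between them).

Each bag holds 2 vertices, so the decomposition has width 1, which upper-bounds the treewidth. Since G has at least one edge (e.g. 8–5), it is not an edgeless graph, so tw(G) ≥ 1. Therefore the treewidth is 1.

Treewidth 1.
One optimal decomposition is:
Bags: B1 = {5, 8}  B2 = {5, 7}  B3 = {6, 7}  B4 = {1, 7}  B5 = {2, 5}  B6 = {2, 4}  B7 = {3, 7}
Tree: B1–B2, B2–B3, B2–B4, B2–B5, B5–B6, B2–B7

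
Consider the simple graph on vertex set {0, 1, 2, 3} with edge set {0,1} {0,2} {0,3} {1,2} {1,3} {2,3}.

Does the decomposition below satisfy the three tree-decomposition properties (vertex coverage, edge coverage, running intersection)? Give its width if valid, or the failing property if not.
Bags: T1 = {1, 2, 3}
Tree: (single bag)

A tree decomposition must satisfy three properties: every vertex lies in some bag; for every edge, both endpoints lie together in some bag; and for every vertex, the bags containing it form a connected subtree. Here vertex 0 appears in no bag, so the decomposition is invalid.

No — vertex 0 appears in no bag.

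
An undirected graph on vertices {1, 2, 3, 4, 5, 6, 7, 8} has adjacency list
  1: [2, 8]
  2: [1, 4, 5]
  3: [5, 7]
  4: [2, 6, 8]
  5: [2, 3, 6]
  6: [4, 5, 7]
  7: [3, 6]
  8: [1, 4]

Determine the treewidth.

A width-2 tree decomposition is:
Bags: B1 = {3, 5, 7}  B2 = {5, 6, 7}  B3 = {2, 5, 6}  B4 = {2, 4, 6}  B5 = {1, 2, 4}  B6 = {1, 4, 8}
Tree: B1–B2, B2–B3, B3–B4, B4–B5, B5–B6
Every bag has size at most 3, so the width is 3 − 1 = 2 and tw(G) ≤ 2. The edges 3–7–6–5–3 form a cycle, so G is not a tree and its treewidth is at least 2. Combining the bounds, tw(G) = 2.

2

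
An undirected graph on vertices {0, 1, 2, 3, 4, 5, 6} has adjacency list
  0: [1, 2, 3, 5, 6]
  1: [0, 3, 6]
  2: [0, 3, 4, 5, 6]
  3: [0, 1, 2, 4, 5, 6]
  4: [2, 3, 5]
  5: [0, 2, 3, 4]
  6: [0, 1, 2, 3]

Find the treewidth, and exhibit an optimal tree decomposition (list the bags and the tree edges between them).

Treewidth 3.
One optimal decomposition is:
Bags: B1 = {0, 1, 3, 6}  B2 = {0, 2, 3, 6}  B3 = {0, 2, 3, 5}  B4 = {2, 3, 4, 5}
Tree: B1–B2, B2–B3, B3–B4

Each bag holds 4 vertices, so the decomposition has width 3, which upper-bounds the treewidth. Conversely, {0, 1, 3, 6} is a clique of size 4, and the vertices of any clique must share a bag in every tree decomposition; so some bag has ≥ 4 vertices and tw(G) ≥ 3. Therefore the treewidth is 3.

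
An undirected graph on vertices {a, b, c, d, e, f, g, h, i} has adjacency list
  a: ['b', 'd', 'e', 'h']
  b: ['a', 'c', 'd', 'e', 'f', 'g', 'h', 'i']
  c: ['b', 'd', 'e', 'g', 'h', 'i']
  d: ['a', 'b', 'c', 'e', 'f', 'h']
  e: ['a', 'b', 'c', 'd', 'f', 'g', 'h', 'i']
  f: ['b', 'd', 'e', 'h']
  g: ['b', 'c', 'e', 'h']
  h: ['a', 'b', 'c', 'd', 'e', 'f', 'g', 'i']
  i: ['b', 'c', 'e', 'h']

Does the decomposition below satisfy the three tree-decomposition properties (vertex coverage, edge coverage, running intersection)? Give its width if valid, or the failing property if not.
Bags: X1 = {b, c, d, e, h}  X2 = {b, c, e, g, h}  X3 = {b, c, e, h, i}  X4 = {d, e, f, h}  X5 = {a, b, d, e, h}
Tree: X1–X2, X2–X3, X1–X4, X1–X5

A tree decomposition must satisfy three properties: every vertex lies in some bag; for every edge, both endpoints lie together in some bag; and for every vertex, the bags containing it form a connected subtree. Here edge (b,f) lies in no bag, so the decomposition is invalid.

No — edge (b,f) lies in no bag.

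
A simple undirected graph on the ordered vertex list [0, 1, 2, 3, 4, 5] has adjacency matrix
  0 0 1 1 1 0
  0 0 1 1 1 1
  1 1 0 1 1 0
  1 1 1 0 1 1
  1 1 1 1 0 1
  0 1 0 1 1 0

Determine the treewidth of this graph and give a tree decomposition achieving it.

Treewidth 3.
Bags: B1 = {1, 3, 4, 5}  B2 = {1, 2, 3, 4}  B3 = {0, 2, 3, 4}
Tree: B1–B2, B2–B3

Each bag holds 4 vertices, so the decomposition has width 3, which upper-bounds the treewidth. On the other hand G contains the 4-clique {0, 2, 3, 4}. A clique must lie in a single bag of any decomposition, so no decomposition can have width below 3. Therefore the treewidth is 3.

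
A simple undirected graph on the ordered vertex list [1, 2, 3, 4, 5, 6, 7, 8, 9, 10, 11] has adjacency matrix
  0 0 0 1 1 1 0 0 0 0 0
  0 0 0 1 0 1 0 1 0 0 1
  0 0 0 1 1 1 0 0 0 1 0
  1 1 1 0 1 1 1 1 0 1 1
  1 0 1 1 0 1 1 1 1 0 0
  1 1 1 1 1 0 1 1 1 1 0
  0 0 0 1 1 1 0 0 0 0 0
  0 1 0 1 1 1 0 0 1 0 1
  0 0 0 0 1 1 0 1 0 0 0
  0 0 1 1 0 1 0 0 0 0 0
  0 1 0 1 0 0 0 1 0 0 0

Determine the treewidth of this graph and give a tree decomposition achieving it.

Every bag has size at most 4, so the width is 4 − 1 = 3 and tw(G) ≤ 3. For the lower bound, the 4 vertices {5, 6, 8, 9} are pairwise adjacent, and any tree decomposition puts a clique entirely inside one bag — forcing width ≥ 3. The upper and lower bounds meet at 3, so that is the treewidth.

Treewidth 3.
One optimal decomposition is:
Bags: B1 = {4, 5, 6, 7}  B2 = {4, 5, 6, 8}  B3 = {2, 4, 6, 8}  B4 = {3, 4, 5, 6}  B5 = {2, 4, 8, 11}  B6 = {3, 4, 6, 10}  B7 = {5, 6, 8, 9}  B8 = {1, 4, 5, 6}
Tree: B1–B2, B2–B3, B2–B4, B3–B5, B4–B6, B2–B7, B4–B8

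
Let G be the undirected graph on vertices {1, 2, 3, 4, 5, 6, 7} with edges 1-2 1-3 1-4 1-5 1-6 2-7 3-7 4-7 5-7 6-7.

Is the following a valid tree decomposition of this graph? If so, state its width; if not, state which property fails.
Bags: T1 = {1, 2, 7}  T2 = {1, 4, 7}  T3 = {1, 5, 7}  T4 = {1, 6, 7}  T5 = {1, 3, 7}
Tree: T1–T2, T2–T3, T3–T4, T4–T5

Vertex coverage: the bags together contain {1, 2, 3, 4, 5, 6, 7}, the full vertex set. Edge coverage: each edge of G has both endpoints in at least one bag. Running intersection: for every vertex, the bags containing it form a connected subtree. All three properties hold, so this is a valid tree decomposition of width max|bag| − 1 = 2, and hence tw(G) ≤ 2.

Yes; width 2.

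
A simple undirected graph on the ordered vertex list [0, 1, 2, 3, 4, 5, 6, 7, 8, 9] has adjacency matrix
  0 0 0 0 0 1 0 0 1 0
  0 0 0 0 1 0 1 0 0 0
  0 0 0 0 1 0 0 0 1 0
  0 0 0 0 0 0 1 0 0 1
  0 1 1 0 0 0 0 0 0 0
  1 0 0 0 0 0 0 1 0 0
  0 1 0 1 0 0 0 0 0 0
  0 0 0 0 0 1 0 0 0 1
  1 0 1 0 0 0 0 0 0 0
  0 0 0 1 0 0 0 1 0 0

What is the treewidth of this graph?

2

A width-2 tree decomposition is:
Bags: B1 = {1, 2, 4}  B2 = {1, 2, 6}  B3 = {2, 3, 6}  B4 = {2, 3, 9}  B5 = {2, 7, 9}  B6 = {2, 5, 7}  B7 = {0, 2, 5}  B8 = {0, 2, 8}
Tree: B1–B2, B2–B3, B3–B4, B4–B5, B5–B6, B6–B7, B7–B8
Each bag holds 3 vertices, so the decomposition has width 2, which upper-bounds the treewidth. Since 2–4–1–6–3–9–7–5–0–8–2 is a cycle in G, G is not acyclic. Forests are exactly the graphs of treewidth ≤ 1, so tw(G) ≥ 2. The upper and lower bounds meet at 2, so that is the treewidth.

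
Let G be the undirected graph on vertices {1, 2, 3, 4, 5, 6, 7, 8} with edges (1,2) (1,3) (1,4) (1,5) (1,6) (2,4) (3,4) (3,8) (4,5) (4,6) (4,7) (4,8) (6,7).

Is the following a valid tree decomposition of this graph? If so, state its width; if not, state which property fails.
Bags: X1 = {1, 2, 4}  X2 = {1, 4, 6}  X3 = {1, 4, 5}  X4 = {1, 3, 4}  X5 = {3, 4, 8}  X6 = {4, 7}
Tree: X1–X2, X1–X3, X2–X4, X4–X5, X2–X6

A tree decomposition must satisfy three properties: every vertex lies in some bag; for every edge, both endpoints lie together in some bag; and for every vertex, the bags containing it form a connected subtree. Here edge (6,7) lies in no bag, so the decomposition is invalid.

No — edge (6,7) lies in no bag.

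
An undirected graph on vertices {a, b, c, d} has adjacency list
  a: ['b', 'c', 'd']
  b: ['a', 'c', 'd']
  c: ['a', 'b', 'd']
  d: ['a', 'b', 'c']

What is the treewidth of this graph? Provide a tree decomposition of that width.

Treewidth 3.
One such decomposition:
Bags: B1 = {a, b, c, d}
Tree: (single bag)

With just one bag of size 4, the width is 4 − 1 = 3, so tw(G) ≤ 3. Conversely, {a, b, c, d} is a clique of size 4, and the vertices of any clique must share a bag in every tree decomposition; so some bag has ≥ 4 vertices and tw(G) ≥ 3. Combining the bounds, tw(G) = 3.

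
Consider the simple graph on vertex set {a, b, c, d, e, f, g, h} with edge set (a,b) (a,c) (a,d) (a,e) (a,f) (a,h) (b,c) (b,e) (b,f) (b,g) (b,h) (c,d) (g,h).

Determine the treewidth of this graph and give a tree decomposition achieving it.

Treewidth 2.
Bags: B1 = {a, b, h}  B2 = {a, b, c}  B3 = {a, b, e}  B4 = {a, c, d}  B5 = {b, g, h}  B6 = {a, b, f}
Tree: B1–B2, B2–B3, B2–B4, B1–B5, B1–B6

Each bag holds 3 vertices, so the decomposition has width 2, which upper-bounds the treewidth. Conversely, {a, c, d} is a clique of size 3, and the vertices of any clique must share a bag in every tree decomposition; so some bag has ≥ 3 vertices and tw(G) ≥ 2. Therefore the treewidth is 2.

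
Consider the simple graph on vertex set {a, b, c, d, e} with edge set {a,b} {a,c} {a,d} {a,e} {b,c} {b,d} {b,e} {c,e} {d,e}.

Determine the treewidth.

3

A width-3 tree decomposition is:
Bags: B1 = {a, b, c, e}  B2 = {a, b, d, e}
Tree: B1–B2
Each bag holds 4 vertices, so the decomposition has width 3, which upper-bounds the treewidth. On the other hand G contains the 4-clique {a, b, d, e}. A clique must lie in a single bag of any decomposition, so no decomposition can have width below 3. Therefore the treewidth is 3.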